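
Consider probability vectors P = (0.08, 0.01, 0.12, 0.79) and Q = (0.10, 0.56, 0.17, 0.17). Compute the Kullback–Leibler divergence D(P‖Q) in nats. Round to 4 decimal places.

D(P‖Q) = Σ p·ln(p/q).
  0.08·ln(0.08/0.10) = -0.01785
  0.01·ln(0.01/0.56) = -0.04025
  0.12·ln(0.12/0.17) = -0.04180
  0.79·ln(0.79/0.17) = 1.21363
D(P‖Q) = 1.1137 nats.

1.1137 nats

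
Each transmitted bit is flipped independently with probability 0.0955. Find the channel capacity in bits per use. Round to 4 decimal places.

Binary symmetric channel: C = 1 − h₂(ε) where h₂ is the binary entropy function.
h₂(0.0955) = −0.0955·log₂0.0955 − 0.9045·log₂0.9045 = 0.4546.
C = 1 − 0.4546 = 0.5454 bits per channel use.

0.5454 bits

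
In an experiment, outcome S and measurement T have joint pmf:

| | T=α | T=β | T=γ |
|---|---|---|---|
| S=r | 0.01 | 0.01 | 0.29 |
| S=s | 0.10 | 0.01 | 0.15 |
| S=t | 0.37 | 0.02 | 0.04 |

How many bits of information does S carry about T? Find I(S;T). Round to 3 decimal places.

Marginals: p(S) = (0.3100, 0.2600, 0.4300), p(T) = (0.4800, 0.0400, 0.4800).
I(S;T) = H(S) + H(T) − H(S,T).
H(S) = 1.5526, H(T) = 1.2023, H(S,T) = 2.2893.
I(S;T) = 1.5526 + 1.2023 − 2.2893 = 0.466 bits.

0.466 bits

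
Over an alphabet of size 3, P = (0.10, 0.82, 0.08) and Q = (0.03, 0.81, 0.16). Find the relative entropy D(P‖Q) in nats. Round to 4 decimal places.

0.0750 nats

D(P‖Q) = Σ p·ln(p/q).
  0.10·ln(0.10/0.03) = 0.12040
  0.82·ln(0.82/0.81) = 0.01006
  0.08·ln(0.08/0.16) = -0.05545
D(P‖Q) = 0.0750 nats.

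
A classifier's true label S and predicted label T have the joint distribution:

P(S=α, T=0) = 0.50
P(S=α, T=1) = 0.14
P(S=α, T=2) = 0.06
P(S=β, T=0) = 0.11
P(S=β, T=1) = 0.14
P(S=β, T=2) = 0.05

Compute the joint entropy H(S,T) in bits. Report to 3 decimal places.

H(S,T) = −Σ p(x,y)·log₂ p(x,y) over all 6 cells.
  cell (α,0): −0.50·log₂0.50 = 0.5000
  cell (α,1): −0.14·log₂0.14 = 0.3971
  cell (α,2): −0.06·log₂0.06 = 0.2435
  cell (β,0): −0.11·log₂0.11 = 0.3503
  cell (β,1): −0.14·log₂0.14 = 0.3971
  cell (β,2): −0.05·log₂0.05 = 0.2161
Sum = 2.104 bits.

2.104 bits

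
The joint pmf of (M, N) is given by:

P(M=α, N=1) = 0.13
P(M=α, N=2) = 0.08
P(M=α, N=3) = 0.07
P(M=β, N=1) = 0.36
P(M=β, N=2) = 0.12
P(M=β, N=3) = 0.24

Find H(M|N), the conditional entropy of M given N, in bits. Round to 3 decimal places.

Chain rule: H(M|N) = H(M,N) − H(N).
Marginals: p(M) = (0.2800, 0.7200), p(N) = (0.4900, 0.2000, 0.3100).
H(M,N) = 2.3345 bits; H(N) = 1.4925 bits.
H(M|N) = 2.3345 − 1.4925 = 0.842 bits.

0.842 bits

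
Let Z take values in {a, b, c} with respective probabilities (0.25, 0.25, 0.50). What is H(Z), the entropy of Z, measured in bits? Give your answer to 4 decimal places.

1.5000 bits

H(Z) = −Σ p·log₂ p.
  −(0.25)·log₂(0.25) = 0.50000
  −(0.25)·log₂(0.25) = 0.50000
  −(0.50)·log₂(0.50) = 0.50000
Sum: 0.50000 + 0.50000 + 0.50000 = 1.5000 bits.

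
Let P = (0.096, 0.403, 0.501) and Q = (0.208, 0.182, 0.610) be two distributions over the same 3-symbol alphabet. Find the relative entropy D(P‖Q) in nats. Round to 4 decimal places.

D(P‖Q) = Σ p·ln(p/q).
  0.096·ln(0.096/0.208) = -0.07423
  0.403·ln(0.403/0.182) = 0.32036
  0.501·ln(0.501/0.610) = -0.09862
D(P‖Q) = 0.1475 nats.

0.1475 nats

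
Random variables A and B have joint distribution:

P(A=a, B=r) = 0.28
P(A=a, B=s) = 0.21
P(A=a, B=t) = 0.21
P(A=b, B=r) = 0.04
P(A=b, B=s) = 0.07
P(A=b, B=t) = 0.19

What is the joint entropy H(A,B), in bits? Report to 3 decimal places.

2.369 bits

H(A,B) = −Σ p(x,y)·log₂ p(x,y) over all 6 cells.
  cell (a,r): −0.28·log₂0.28 = 0.5142
  cell (a,s): −0.21·log₂0.21 = 0.4728
  cell (a,t): −0.21·log₂0.21 = 0.4728
  cell (b,r): −0.04·log₂0.04 = 0.1858
  cell (b,s): −0.07·log₂0.07 = 0.2686
  cell (b,t): −0.19·log₂0.19 = 0.4552
Sum = 2.369 bits.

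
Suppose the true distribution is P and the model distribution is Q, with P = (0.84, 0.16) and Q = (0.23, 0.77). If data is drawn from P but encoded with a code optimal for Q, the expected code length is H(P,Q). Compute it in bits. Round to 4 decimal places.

H(P,Q) = −Σ p·log₂ q.
  −0.84·log₂(0.23) = 1.78105
  −0.16·log₂(0.77) = 0.06033
H(P,Q) = 1.8414 bits.

1.8414 bits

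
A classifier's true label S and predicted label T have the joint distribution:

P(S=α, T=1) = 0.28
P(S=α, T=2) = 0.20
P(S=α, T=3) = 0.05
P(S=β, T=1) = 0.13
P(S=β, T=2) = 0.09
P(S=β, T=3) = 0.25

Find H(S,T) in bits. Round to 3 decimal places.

2.390 bits

H(S,T) = −Σ p(x,y)·log₂ p(x,y) over all 6 cells.
  cell (α,1): −0.28·log₂0.28 = 0.5142
  cell (α,2): −0.20·log₂0.20 = 0.4644
  cell (α,3): −0.05·log₂0.05 = 0.2161
  cell (β,1): −0.13·log₂0.13 = 0.3826
  cell (β,2): −0.09·log₂0.09 = 0.3127
  cell (β,3): −0.25·log₂0.25 = 0.5000
Sum = 2.390 bits.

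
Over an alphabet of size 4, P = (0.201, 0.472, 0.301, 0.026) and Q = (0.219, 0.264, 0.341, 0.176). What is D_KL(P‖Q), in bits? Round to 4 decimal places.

0.2449 bits

D(P‖Q) = Σ p·log₂(p/q).
  0.201·log₂(0.201/0.219) = -0.02487
  0.472·log₂(0.472/0.264) = 0.39565
  0.301·log₂(0.301/0.341) = -0.05418
  0.026·log₂(0.026/0.176) = -0.07173
D(P‖Q) = 0.2449 bits.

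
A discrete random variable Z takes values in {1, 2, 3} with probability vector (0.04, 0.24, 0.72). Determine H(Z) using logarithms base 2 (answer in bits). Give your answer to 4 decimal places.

H(Z) = −Σ p·log₂ p.
  −(0.04)·log₂(0.04) = 0.18575
  −(0.24)·log₂(0.24) = 0.49413
  −(0.72)·log₂(0.72) = 0.34123
Sum: 0.18575 + 0.49413 + 0.34123 = 1.0211 bits.

1.0211 bits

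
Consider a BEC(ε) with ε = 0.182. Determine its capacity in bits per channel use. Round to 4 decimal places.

Binary erasure channel: capacity C = 1 − ε.
C = 1 − 0.182 = 0.8180 bits per channel use.

0.8180 bits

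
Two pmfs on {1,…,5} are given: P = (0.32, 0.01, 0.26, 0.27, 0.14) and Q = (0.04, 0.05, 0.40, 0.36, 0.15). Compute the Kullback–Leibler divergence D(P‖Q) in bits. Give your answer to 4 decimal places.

0.6492 bits

D(P‖Q) = Σ p·log₂(p/q).
  0.32·log₂(0.32/0.04) = 0.96000
  0.01·log₂(0.01/0.05) = -0.02322
  0.26·log₂(0.26/0.40) = -0.16159
  0.27·log₂(0.27/0.36) = -0.11206
  0.14·log₂(0.14/0.15) = -0.01393
D(P‖Q) = 0.6492 bits.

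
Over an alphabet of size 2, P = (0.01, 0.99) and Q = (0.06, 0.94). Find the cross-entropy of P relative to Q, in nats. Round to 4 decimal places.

H(P,Q) = −Σ p·ln q.
  −0.01·ln(0.06) = 0.02813
  −0.99·ln(0.94) = 0.06126
H(P,Q) = 0.0894 nats.

0.0894 nats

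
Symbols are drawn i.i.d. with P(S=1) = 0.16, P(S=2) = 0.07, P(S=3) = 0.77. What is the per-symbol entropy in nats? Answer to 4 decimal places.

0.6806 nats

H(S) = −Σ p·ln p.
  −(0.16)·ln(0.16) = 0.29321
  −(0.07)·ln(0.07) = 0.18615
  −(0.77)·ln(0.77) = 0.20125
Sum: 0.29321 + 0.18615 + 0.20125 = 0.6806 nats.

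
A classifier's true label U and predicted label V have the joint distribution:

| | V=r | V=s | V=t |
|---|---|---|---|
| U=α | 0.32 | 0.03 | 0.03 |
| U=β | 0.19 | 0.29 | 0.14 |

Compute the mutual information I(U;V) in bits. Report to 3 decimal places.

Marginals: p(U) = (0.3800, 0.6200), p(V) = (0.5100, 0.3200, 0.1700).
I(U;V) = H(U) + H(V) − H(U,V).
H(U) = 0.9580, H(V) = 1.4561, H(U,V) = 2.1998.
I(U;V) = 0.9580 + 1.4561 − 2.1998 = 0.214 bits.

0.214 bits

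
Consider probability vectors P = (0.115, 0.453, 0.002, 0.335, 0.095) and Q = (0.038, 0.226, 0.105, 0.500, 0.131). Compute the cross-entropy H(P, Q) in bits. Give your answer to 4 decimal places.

H(P,Q) = −Σ p·log₂ q.
  −0.115·log₂(0.038) = 0.54255
  −0.453·log₂(0.226) = 0.97196
  −0.002·log₂(0.105) = 0.00650
  −0.335·log₂(0.500) = 0.33500
  −0.095·log₂(0.131) = 0.27857
H(P,Q) = 2.1346 bits.

2.1346 bits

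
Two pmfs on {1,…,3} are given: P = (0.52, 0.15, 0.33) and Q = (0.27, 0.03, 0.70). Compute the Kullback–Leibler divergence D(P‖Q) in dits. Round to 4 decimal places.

0.1451 dits

D(P‖Q) = Σ p·log₁₀(p/q).
  0.52·log₁₀(0.52/0.27) = 0.14801
  0.15·log₁₀(0.15/0.03) = 0.10485
  0.33·log₁₀(0.33/0.70) = -0.10777
D(P‖Q) = 0.1451 dits.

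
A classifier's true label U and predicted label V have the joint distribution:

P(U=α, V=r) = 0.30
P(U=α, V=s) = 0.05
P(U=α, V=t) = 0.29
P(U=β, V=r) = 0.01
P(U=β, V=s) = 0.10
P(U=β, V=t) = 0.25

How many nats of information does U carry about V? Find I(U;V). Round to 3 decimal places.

0.141 nats

Marginals: p(U) = (0.6400, 0.3600), p(V) = (0.3100, 0.1500, 0.5400).
I(U;V) = Σ p(x,y)·ln[p(x,y)/(p(x)p(y))].
  (α,r): 0.30·ln(1.5121) = 0.1240
  (α,s): 0.05·ln(0.5208) = -0.0326
  (α,t): 0.29·ln(0.8391) = -0.0509
  (β,r): 0.01·ln(0.0896) = -0.0241
  (β,s): 0.10·ln(1.8519) = 0.0616
  (β,t): 0.25·ln(1.2860) = 0.0629
Sum = 0.141 nats.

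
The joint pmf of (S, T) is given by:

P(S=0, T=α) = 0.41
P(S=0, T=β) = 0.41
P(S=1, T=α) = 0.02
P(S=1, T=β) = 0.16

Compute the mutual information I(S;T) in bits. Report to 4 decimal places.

0.0752 bits

Marginals: p(S) = (0.8200, 0.1800), p(T) = (0.4300, 0.5700).
I(S;T) = H(S) + H(T) − H(S,T).
H(S) = 0.6801, H(T) = 0.9858, H(S,T) = 1.5907.
I(S;T) = 0.6801 + 0.9858 − 1.5907 = 0.0752 bits.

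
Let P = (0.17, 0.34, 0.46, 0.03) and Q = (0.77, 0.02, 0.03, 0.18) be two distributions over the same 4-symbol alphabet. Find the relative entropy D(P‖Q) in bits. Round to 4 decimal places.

D(P‖Q) = Σ p·log₂(p/q).
  0.17·log₂(0.17/0.77) = -0.37049
  0.34·log₂(0.34/0.02) = 1.38974
  0.46·log₂(0.46/0.03) = 1.81176
  0.03·log₂(0.03/0.18) = -0.07755
D(P‖Q) = 2.7535 bits.

2.7535 bits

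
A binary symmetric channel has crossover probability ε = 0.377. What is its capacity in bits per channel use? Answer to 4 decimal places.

0.0441 bits

Binary symmetric channel: C = 1 − h₂(ε) where h₂ is the binary entropy function.
h₂(0.377) = −0.377·log₂0.377 − 0.623·log₂0.623 = 0.9559.
C = 1 − 0.9559 = 0.0441 bits per channel use.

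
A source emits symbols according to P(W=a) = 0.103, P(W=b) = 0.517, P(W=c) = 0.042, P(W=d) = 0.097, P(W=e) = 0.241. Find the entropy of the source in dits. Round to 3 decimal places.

0.555 dits

H(W) = −Σ p·log₁₀ p.
  −(0.103)·log₁₀(0.103) = 0.1017
  −(0.517)·log₁₀(0.517) = 0.1481
  −(0.042)·log₁₀(0.042) = 0.0578
  −(0.097)·log₁₀(0.097) = 0.0983
  −(0.241)·log₁₀(0.241) = 0.1489
Sum: 0.1017 + 0.1481 + 0.0578 + 0.0983 + 0.1489 = 0.555 dits.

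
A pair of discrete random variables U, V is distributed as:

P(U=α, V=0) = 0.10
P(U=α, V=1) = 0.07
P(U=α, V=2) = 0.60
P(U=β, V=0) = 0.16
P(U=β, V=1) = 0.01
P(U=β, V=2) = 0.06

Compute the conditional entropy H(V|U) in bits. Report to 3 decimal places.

0.998 bits

Chain rule: H(V|U) = H(U,V) − H(U).
Marginals: p(U) = (0.7700, 0.2300), p(V) = (0.2600, 0.0800, 0.6600).
H(U,V) = 1.7759 bits; H(U) = 0.7780 bits.
H(V|U) = 1.7759 − 0.7780 = 0.998 bits.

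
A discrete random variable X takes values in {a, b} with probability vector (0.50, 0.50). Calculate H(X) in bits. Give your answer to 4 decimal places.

1.0000 bits

H(X) = −Σ p·log₂ p.
  −(0.50)·log₂(0.50) = 0.50000
  −(0.50)·log₂(0.50) = 0.50000
Sum: 0.50000 + 0.50000 = 1.0000 bits.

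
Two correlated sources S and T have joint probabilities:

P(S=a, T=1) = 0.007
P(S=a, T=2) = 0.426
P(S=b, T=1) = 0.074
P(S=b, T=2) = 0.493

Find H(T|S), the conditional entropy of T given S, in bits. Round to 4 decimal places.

Chain rule: H(T|S) = H(S,T) − H(S).
Marginals: p(S) = (0.4330, 0.5670), p(T) = (0.0810, 0.9190).
H(S,T) = 1.3555 bits; H(S) = 0.9870 bits.
H(T|S) = 1.3555 − 0.9870 = 0.3685 bits.

0.3685 bits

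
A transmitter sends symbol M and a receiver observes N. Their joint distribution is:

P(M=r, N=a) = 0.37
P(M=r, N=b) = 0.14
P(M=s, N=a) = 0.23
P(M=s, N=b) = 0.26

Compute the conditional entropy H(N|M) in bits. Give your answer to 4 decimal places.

0.9211 bits

Chain rule: H(N|M) = H(M,N) − H(M).
Marginals: p(M) = (0.5100, 0.4900), p(N) = (0.6000, 0.4000).
H(M,N) = 1.9208 bits; H(M) = 0.9997 bits.
H(N|M) = 1.9208 − 0.9997 = 0.9211 bits.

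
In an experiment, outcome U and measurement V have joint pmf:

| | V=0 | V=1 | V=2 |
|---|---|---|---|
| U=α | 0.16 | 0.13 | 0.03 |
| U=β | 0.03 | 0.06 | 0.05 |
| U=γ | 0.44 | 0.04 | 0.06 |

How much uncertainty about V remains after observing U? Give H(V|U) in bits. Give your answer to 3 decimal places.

Marginals: p(U) = (0.3200, 0.1400, 0.5400), p(V) = (0.6300, 0.2300, 0.1400).
H(V|U) = Σ p(U) · H(V|U=·).
  U=α: p=0.3200, H(V|U=α) = 1.3481
  U=β: p=0.1400, H(V|U=β) = 1.5306
  U=γ: p=0.5400, H(V|U=γ) = 0.8711
Weighted sum = 1.116 bits.

1.116 bits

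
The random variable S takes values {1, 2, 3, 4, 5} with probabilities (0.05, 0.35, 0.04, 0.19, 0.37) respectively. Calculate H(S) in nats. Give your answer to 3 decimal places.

H(S) = −Σ p·ln p.
  −(0.05)·ln(0.05) = 0.1498
  −(0.35)·ln(0.35) = 0.3674
  −(0.04)·ln(0.04) = 0.1288
  −(0.19)·ln(0.19) = 0.3155
  −(0.37)·ln(0.37) = 0.3679
Sum: 0.1498 + 0.3674 + 0.1288 + 0.3155 + 0.3679 = 1.329 nats.

1.329 nats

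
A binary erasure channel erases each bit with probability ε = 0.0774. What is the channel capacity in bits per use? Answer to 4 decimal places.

0.9226 bits

Binary erasure channel: capacity C = 1 − ε.
C = 1 − 0.0774 = 0.9226 bits per channel use.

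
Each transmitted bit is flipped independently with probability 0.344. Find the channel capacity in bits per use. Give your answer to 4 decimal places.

Binary symmetric channel: C = 1 − h₂(ε) where h₂ is the binary entropy function.
h₂(0.344) = −0.344·log₂0.344 − 0.656·log₂0.656 = 0.9286.
C = 1 − 0.9286 = 0.0714 bits per channel use.

0.0714 bits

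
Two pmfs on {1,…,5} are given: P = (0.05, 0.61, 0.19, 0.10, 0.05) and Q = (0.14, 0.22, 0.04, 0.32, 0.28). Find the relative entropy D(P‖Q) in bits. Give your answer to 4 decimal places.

D(P‖Q) = Σ p·log₂(p/q).
  0.05·log₂(0.05/0.14) = -0.07427
  0.61·log₂(0.61/0.22) = 0.89750
  0.19·log₂(0.19/0.04) = 0.42711
  0.10·log₂(0.10/0.32) = -0.16781
  0.05·log₂(0.05/0.28) = -0.12427
D(P‖Q) = 0.9583 bits.

0.9583 bits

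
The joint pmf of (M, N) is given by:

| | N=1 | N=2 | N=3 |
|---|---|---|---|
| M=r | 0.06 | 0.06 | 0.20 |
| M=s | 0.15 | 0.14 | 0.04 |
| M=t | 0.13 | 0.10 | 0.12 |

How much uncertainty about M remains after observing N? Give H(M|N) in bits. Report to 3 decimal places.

1.446 bits

Chain rule: H(M|N) = H(M,N) − H(N).
Marginals: p(M) = (0.3200, 0.3300, 0.3500), p(N) = (0.3400, 0.3000, 0.3600).
H(M,N) = 3.0268 bits; H(N) = 1.5809 bits.
H(M|N) = 3.0268 − 1.5809 = 1.446 bits.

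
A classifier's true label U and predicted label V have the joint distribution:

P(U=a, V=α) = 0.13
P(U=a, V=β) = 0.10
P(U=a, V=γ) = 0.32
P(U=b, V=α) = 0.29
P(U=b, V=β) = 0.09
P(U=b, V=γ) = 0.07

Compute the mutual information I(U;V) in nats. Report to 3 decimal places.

Marginals: p(U) = (0.5500, 0.4500), p(V) = (0.4200, 0.1900, 0.3900).
I(U;V) = Σ p(x,y)·ln[p(x,y)/(p(x)p(y))].
  (a,α): 0.13·ln(0.5628) = -0.0747
  (a,β): 0.10·ln(0.9569) = -0.0044
  (a,γ): 0.32·ln(1.4918) = 0.1280
  (b,α): 0.29·ln(1.5344) = 0.1242
  (b,β): 0.09·ln(1.0526) = 0.0046
  (b,γ): 0.07·ln(0.3989) = -0.0643
Sum = 0.113 nats.

0.113 nats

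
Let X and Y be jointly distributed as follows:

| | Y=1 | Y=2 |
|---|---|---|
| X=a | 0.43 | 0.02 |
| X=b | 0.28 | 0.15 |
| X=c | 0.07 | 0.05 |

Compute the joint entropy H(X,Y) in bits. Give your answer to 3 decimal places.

2.046 bits

H(X,Y) = −Σ p(x,y)·log₂ p(x,y) over all 6 cells.
  cell (a,1): −0.43·log₂0.43 = 0.5236
  cell (a,2): −0.02·log₂0.02 = 0.1129
  cell (b,1): −0.28·log₂0.28 = 0.5142
  cell (b,2): −0.15·log₂0.15 = 0.4105
  cell (c,1): −0.07·log₂0.07 = 0.2686
  cell (c,2): −0.05·log₂0.05 = 0.2161
Sum = 2.046 bits.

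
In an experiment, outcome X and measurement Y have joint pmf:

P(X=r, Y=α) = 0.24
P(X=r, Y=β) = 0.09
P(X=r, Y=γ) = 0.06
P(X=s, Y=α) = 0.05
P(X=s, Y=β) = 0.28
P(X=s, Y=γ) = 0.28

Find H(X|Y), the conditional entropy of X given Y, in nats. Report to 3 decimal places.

0.497 nats

Marginals: p(X) = (0.3900, 0.6100), p(Y) = (0.2900, 0.3700, 0.3400).
H(X|Y) = Σ p(Y) · H(X|Y=·).
  Y=α: p=0.2900, H(X|Y=α) = 0.4597
  Y=β: p=0.3700, H(X|Y=β) = 0.5548
  Y=γ: p=0.3400, H(X|Y=γ) = 0.4660
Weighted sum = 0.497 nats.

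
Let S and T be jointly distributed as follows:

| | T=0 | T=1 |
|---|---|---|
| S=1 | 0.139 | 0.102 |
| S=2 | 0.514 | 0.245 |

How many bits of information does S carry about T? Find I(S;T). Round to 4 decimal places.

Marginals: p(S) = (0.2410, 0.7590), p(T) = (0.6530, 0.3470).
I(S;T) = Σ p(x,y)·log₂[p(x,y)/(p(x)p(y))].
  (1,0): 0.139·log₂(0.8833) = -0.02490
  (1,1): 0.102·log₂(1.2197) = 0.02923
  (2,0): 0.514·log₂(1.0371) = 0.02699
  (2,1): 0.245·log₂(0.9302) = -0.02556
Sum = 0.0058 bits.

0.0058 bits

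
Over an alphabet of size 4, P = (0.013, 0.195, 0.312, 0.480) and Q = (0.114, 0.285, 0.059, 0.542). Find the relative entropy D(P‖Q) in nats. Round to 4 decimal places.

0.3591 nats

D(P‖Q) = Σ p·ln(p/q).
  0.013·ln(0.013/0.114) = -0.02823
  0.195·ln(0.195/0.285) = -0.07400
  0.312·ln(0.312/0.059) = 0.51963
  0.480·ln(0.480/0.542) = -0.05831
D(P‖Q) = 0.3591 nats.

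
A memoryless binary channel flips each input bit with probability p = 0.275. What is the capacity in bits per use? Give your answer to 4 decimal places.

Binary symmetric channel: C = 1 − h₂(ε) where h₂ is the binary entropy function.
h₂(0.275) = −0.275·log₂0.275 − 0.725·log₂0.725 = 0.8485.
C = 1 − 0.8485 = 0.1515 bits per channel use.

0.1515 bits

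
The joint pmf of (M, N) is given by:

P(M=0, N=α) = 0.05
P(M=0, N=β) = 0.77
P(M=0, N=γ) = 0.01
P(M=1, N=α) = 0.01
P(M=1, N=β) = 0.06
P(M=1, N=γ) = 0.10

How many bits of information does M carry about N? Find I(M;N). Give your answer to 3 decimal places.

Marginals: p(M) = (0.8300, 0.1700), p(N) = (0.0600, 0.8300, 0.1100).
I(M;N) = Σ p(x,y)·log₂[p(x,y)/(p(x)p(y))].
  (0,α): 0.05·log₂(1.0040) = 0.0003
  (0,β): 0.77·log₂(1.1177) = 0.1236
  (0,γ): 0.01·log₂(0.1095) = -0.0319
  (1,α): 0.01·log₂(0.9804) = -0.0003
  (1,β): 0.06·log₂(0.4252) = -0.0740
  (1,γ): 0.10·log₂(5.3476) = 0.2419
Sum = 0.260 bits.

0.260 bits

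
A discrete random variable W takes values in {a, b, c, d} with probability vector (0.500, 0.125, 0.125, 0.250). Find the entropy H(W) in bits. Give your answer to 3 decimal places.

1.750 bits

H(W) = −Σ p·log₂ p.
  −(0.500)·log₂(0.500) = 0.5000
  −(0.125)·log₂(0.125) = 0.3750
  −(0.125)·log₂(0.125) = 0.3750
  −(0.250)·log₂(0.250) = 0.5000
Sum: 0.5000 + 0.3750 + 0.3750 + 0.5000 = 1.750 bits.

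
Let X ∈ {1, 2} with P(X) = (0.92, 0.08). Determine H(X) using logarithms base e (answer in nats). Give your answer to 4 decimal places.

H(X) = −Σ p·ln p.
  −(0.92)·ln(0.92) = 0.07671
  −(0.08)·ln(0.08) = 0.20206
Sum: 0.07671 + 0.20206 = 0.2788 nats.

0.2788 nats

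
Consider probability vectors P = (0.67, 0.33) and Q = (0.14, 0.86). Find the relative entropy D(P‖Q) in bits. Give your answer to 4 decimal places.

1.0573 bits

D(P‖Q) = Σ p·log₂(p/q).
  0.67·log₂(0.67/0.14) = 1.51335
  0.33·log₂(0.33/0.86) = -0.45602
D(P‖Q) = 1.0573 bits.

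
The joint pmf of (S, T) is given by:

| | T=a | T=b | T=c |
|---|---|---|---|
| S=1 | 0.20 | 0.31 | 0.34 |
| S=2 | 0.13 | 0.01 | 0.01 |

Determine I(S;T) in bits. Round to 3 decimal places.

Marginals: p(S) = (0.8500, 0.1500), p(T) = (0.3300, 0.3200, 0.3500).
I(S;T) = Σ p(x,y)·log₂[p(x,y)/(p(x)p(y))].
  (1,a): 0.20·log₂(0.7130) = -0.0976
  (1,b): 0.31·log₂(1.1397) = 0.0585
  (1,c): 0.34·log₂(1.1429) = 0.0655
  (2,a): 0.13·log₂(2.6263) = 0.1811
  (2,b): 0.01·log₂(0.2083) = -0.0226
  (2,c): 0.01·log₂(0.1905) = -0.0239
Sum = 0.161 bits.

0.161 bits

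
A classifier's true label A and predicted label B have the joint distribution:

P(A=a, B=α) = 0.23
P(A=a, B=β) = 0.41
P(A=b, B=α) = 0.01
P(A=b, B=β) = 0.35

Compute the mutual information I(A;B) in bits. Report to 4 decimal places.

Marginals: p(A) = (0.6400, 0.3600), p(B) = (0.2400, 0.7600).
I(A;B) = H(A) + H(B) − H(A,B).
H(A) = 0.9427, H(B) = 0.7950, H(A,B) = 1.6116.
I(A;B) = 0.9427 + 0.7950 − 1.6116 = 0.1261 bits.

0.1261 bits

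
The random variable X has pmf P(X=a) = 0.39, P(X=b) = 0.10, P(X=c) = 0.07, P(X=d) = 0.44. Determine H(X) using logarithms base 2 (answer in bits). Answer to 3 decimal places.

H(X) = −Σ p·log₂ p.
  −(0.39)·log₂(0.39) = 0.5298
  −(0.10)·log₂(0.10) = 0.3322
  −(0.07)·log₂(0.07) = 0.2686
  −(0.44)·log₂(0.44) = 0.5211
Sum: 0.5298 + 0.3322 + 0.2686 + 0.5211 = 1.652 bits.

1.652 bits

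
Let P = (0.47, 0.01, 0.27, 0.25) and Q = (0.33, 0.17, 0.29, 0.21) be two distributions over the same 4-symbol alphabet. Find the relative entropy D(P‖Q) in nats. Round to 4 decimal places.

0.1622 nats

D(P‖Q) = Σ p·ln(p/q).
  0.47·ln(0.47/0.33) = 0.16621
  0.01·ln(0.01/0.17) = -0.02833
  0.27·ln(0.27/0.29) = -0.01929
  0.25·ln(0.25/0.21) = 0.04359
D(P‖Q) = 0.1622 nats.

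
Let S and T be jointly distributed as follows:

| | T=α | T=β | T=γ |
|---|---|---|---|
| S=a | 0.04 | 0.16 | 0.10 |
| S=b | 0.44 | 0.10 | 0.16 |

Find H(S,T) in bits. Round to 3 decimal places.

H(S,T) = −Σ p(x,y)·log₂ p(x,y) over all 6 cells.
  cell (a,α): −0.04·log₂0.04 = 0.1858
  cell (a,β): −0.16·log₂0.16 = 0.4230
  cell (a,γ): −0.10·log₂0.10 = 0.3322
  cell (b,α): −0.44·log₂0.44 = 0.5211
  cell (b,β): −0.10·log₂0.10 = 0.3322
  cell (b,γ): −0.16·log₂0.16 = 0.4230
Sum = 2.217 bits.

2.217 bits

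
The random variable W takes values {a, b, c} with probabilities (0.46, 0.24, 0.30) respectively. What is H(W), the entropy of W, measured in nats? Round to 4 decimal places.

H(W) = −Σ p·ln p.
  −(0.46)·ln(0.46) = 0.35720
  −(0.24)·ln(0.24) = 0.34251
  −(0.30)·ln(0.30) = 0.36119
Sum: 0.35720 + 0.34251 + 0.36119 = 1.0609 nats.

1.0609 nats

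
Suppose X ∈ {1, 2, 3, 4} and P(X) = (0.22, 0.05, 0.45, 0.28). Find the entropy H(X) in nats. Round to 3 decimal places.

H(X) = −Σ p·ln p.
  −(0.22)·ln(0.22) = 0.3331
  −(0.05)·ln(0.05) = 0.1498
  −(0.45)·ln(0.45) = 0.3593
  −(0.28)·ln(0.28) = 0.3564
Sum: 0.3331 + 0.1498 + 0.3593 + 0.3564 = 1.199 nats.

1.199 nats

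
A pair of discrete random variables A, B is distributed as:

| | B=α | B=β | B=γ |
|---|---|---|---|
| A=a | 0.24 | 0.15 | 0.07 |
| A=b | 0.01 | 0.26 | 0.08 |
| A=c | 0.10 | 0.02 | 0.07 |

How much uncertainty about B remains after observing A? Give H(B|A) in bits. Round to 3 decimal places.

1.249 bits

Marginals: p(A) = (0.4600, 0.3500, 0.1900), p(B) = (0.3500, 0.4300, 0.2200).
H(B|A) = Σ p(A) · H(B|A=·).
  A=a: p=0.4600, H(B|A=a) = 1.4302
  A=b: p=0.3500, H(B|A=b) = 0.9518
  A=c: p=0.1900, H(B|A=c) = 1.3600
Weighted sum = 1.249 bits.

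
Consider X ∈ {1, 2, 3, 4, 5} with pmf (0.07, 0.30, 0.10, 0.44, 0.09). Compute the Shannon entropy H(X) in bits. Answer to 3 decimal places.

H(X) = −Σ p·log₂ p.
  −(0.07)·log₂(0.07) = 0.2686
  −(0.30)·log₂(0.30) = 0.5211
  −(0.10)·log₂(0.10) = 0.3322
  −(0.44)·log₂(0.44) = 0.5211
  −(0.09)·log₂(0.09) = 0.3127
Sum: 0.2686 + 0.5211 + 0.3322 + 0.5211 + 0.3127 = 1.956 bits.

1.956 bits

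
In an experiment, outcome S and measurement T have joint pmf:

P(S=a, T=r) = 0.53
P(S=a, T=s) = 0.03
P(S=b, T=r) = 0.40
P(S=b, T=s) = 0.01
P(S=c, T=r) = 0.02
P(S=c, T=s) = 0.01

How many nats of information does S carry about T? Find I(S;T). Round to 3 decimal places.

0.015 nats

Marginals: p(S) = (0.5600, 0.4100, 0.0300), p(T) = (0.9500, 0.0500).
I(S;T) = Σ p(x,y)·ln[p(x,y)/(p(x)p(y))].
  (a,r): 0.53·ln(0.9962) = -0.0020
  (a,s): 0.03·ln(1.0714) = 0.0021
  (b,r): 0.40·ln(1.0270) = 0.0106
  (b,s): 0.01·ln(0.4878) = -0.0072
  (c,r): 0.02·ln(0.7018) = -0.0071
  (c,s): 0.01·ln(6.6667) = 0.0190
Sum = 0.015 nats.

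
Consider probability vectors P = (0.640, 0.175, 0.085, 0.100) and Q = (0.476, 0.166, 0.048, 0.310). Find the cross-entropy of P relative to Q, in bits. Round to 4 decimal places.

H(P,Q) = −Σ p·log₂ q.
  −0.640·log₂(0.476) = 0.68542
  −0.175·log₂(0.166) = 0.45338
  −0.085·log₂(0.048) = 0.37237
  −0.100·log₂(0.310) = 0.16897
H(P,Q) = 1.6801 bits.

1.6801 bits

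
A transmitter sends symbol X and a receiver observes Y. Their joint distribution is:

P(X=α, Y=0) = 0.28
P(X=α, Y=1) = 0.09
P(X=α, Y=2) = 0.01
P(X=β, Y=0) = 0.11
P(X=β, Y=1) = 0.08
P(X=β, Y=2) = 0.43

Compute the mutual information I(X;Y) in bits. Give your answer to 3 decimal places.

0.385 bits

Marginals: p(X) = (0.3800, 0.6200), p(Y) = (0.3900, 0.1700, 0.4400).
I(X;Y) = H(X) + H(Y) − H(X,Y).
H(X) = 0.9580, H(Y) = 1.4855, H(X,Y) = 2.0587.
I(X;Y) = 0.9580 + 1.4855 − 2.0587 = 0.385 bits.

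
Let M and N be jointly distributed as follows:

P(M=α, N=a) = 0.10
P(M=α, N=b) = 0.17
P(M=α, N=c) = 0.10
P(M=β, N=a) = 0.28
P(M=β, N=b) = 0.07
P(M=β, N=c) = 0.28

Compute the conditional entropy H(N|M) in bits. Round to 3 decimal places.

1.445 bits

Marginals: p(M) = (0.3700, 0.6300), p(N) = (0.3800, 0.2400, 0.3800).
H(N|M) = Σ p(M) · H(N|M=·).
  M=α: p=0.3700, H(N|M=α) = 1.5358
  M=β: p=0.6300, H(N|M=β) = 1.3921
Weighted sum = 1.445 bits.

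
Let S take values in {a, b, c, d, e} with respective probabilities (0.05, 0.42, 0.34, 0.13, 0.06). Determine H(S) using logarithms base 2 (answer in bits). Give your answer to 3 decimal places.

1.897 bits

H(S) = −Σ p·log₂ p.
  −(0.05)·log₂(0.05) = 0.2161
  −(0.42)·log₂(0.42) = 0.5256
  −(0.34)·log₂(0.34) = 0.5292
  −(0.13)·log₂(0.13) = 0.3826
  −(0.06)·log₂(0.06) = 0.2435
Sum: 0.2161 + 0.5256 + 0.5292 + 0.3826 + 0.2435 = 1.897 bits.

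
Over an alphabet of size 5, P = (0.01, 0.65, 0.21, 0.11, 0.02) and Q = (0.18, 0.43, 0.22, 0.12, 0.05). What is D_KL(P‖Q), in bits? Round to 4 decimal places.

0.2914 bits

D(P‖Q) = Σ p·log₂(p/q).
  0.01·log₂(0.01/0.18) = -0.04170
  0.65·log₂(0.65/0.43) = 0.38747
  0.21·log₂(0.21/0.22) = -0.01409
  0.11·log₂(0.11/0.12) = -0.01381
  0.02·log₂(0.02/0.05) = -0.02644
D(P‖Q) = 0.2914 bits.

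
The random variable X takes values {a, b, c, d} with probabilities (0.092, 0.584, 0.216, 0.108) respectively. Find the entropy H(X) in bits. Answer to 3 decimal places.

H(X) = −Σ p·log₂ p.
  −(0.092)·log₂(0.092) = 0.3167
  −(0.584)·log₂(0.584) = 0.4532
  −(0.216)·log₂(0.216) = 0.4776
  −(0.108)·log₂(0.108) = 0.3468
Sum: 0.3167 + 0.4532 + 0.4776 + 0.3468 = 1.594 bits.

1.594 bits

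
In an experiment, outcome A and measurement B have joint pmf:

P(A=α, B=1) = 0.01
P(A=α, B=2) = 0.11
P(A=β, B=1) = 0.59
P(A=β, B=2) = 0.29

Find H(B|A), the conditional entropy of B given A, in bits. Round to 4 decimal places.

Marginals: p(A) = (0.1200, 0.8800), p(B) = (0.6000, 0.4000).
H(B|A) = Σ p(A) · H(B|A=·).
  A=α: p=0.1200, H(B|A=α) = 0.4138
  A=β: p=0.8800, H(B|A=β) = 0.9145
Weighted sum = 0.8544 bits.

0.8544 bits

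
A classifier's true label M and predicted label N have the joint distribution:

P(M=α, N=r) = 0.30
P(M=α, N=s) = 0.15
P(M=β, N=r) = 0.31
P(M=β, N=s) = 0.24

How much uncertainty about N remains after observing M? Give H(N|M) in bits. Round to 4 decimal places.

Marginals: p(M) = (0.4500, 0.5500), p(N) = (0.6100, 0.3900).
H(N|M) = Σ p(M) · H(N|M=·).
  M=α: p=0.4500, H(N|M=α) = 0.9183
  M=β: p=0.5500, H(N|M=β) = 0.9883
Weighted sum = 0.9568 bits.

0.9568 bits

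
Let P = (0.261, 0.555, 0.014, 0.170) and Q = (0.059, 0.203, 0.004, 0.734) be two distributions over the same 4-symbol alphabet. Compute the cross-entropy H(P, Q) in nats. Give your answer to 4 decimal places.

H(P,Q) = −Σ p·ln q.
  −0.261·ln(0.059) = 0.73869
  −0.555·ln(0.203) = 0.88497
  −0.014·ln(0.004) = 0.07730
  −0.170·ln(0.734) = 0.05257
H(P,Q) = 1.7535 nats.

1.7535 nats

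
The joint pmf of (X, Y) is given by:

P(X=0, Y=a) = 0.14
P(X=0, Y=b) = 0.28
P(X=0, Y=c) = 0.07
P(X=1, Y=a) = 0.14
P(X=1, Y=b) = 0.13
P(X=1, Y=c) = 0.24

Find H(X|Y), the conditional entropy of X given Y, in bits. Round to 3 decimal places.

0.888 bits

Marginals: p(X) = (0.4900, 0.5100), p(Y) = (0.2800, 0.4100, 0.3100).
H(X|Y) = Σ p(Y) · H(X|Y=·).
  Y=a: p=0.2800, H(X|Y=a) = 1.0000
  Y=b: p=0.4100, H(X|Y=b) = 0.9012
  Y=c: p=0.3100, H(X|Y=c) = 0.7706
Weighted sum = 0.888 bits.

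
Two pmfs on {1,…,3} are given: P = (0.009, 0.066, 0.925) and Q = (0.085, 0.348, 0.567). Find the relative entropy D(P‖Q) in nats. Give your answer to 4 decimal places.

D(P‖Q) = Σ p·ln(p/q).
  0.009·ln(0.009/0.085) = -0.02021
  0.066·ln(0.066/0.348) = -0.10973
  0.925·ln(0.925/0.567) = 0.45273
D(P‖Q) = 0.3228 nats.

0.3228 nats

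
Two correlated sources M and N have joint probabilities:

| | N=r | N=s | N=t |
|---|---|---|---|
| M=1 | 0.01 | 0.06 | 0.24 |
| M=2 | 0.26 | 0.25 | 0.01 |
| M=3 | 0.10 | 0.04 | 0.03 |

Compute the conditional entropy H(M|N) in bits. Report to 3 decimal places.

0.970 bits

Chain rule: H(M|N) = H(M,N) − H(N).
Marginals: p(M) = (0.3100, 0.5200, 0.1700), p(N) = (0.3700, 0.3500, 0.2800).
H(M,N) = 2.5455 bits; H(N) = 1.5751 bits.
H(M|N) = 2.5455 − 1.5751 = 0.970 bits.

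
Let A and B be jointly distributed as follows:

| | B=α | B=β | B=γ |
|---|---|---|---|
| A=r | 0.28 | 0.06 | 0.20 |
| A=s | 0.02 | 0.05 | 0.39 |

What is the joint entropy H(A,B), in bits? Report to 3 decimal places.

2.081 bits

H(A,B) = −Σ p(x,y)·log₂ p(x,y) over all 6 cells.
  cell (r,α): −0.28·log₂0.28 = 0.5142
  cell (r,β): −0.06·log₂0.06 = 0.2435
  cell (r,γ): −0.20·log₂0.20 = 0.4644
  cell (s,α): −0.02·log₂0.02 = 0.1129
  cell (s,β): −0.05·log₂0.05 = 0.2161
  cell (s,γ): −0.39·log₂0.39 = 0.5298
Sum = 2.081 bits.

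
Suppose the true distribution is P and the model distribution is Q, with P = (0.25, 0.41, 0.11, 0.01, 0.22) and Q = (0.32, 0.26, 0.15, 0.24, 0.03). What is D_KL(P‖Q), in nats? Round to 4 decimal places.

D(P‖Q) = Σ p·ln(p/q).
  0.25·ln(0.25/0.32) = -0.06172
  0.41·ln(0.41/0.26) = 0.18674
  0.11·ln(0.11/0.15) = -0.03412
  0.01·ln(0.01/0.24) = -0.03178
  0.22·ln(0.22/0.03) = 0.43833
D(P‖Q) = 0.4975 nats.

0.4975 nats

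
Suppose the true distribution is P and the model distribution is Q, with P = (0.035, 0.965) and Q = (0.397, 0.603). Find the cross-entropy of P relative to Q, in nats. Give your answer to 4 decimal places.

H(P,Q) = −Σ p·ln q.
  −0.035·ln(0.397) = 0.03233
  −0.965·ln(0.603) = 0.48813
H(P,Q) = 0.5205 nats.

0.5205 nats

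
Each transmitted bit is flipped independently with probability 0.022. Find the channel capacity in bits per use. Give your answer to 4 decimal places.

Binary symmetric channel: C = 1 − h₂(ε) where h₂ is the binary entropy function.
h₂(0.022) = −0.022·log₂0.022 − 0.978·log₂0.978 = 0.1525.
C = 1 − 0.1525 = 0.8475 bits per channel use.

0.8475 bits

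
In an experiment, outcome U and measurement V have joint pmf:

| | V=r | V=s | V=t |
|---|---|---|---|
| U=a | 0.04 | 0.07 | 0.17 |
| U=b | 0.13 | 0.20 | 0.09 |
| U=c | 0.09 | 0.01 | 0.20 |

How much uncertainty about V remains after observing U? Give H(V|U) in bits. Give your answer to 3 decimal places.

Chain rule: H(V|U) = H(U,V) − H(U).
Marginals: p(U) = (0.2800, 0.4200, 0.3000), p(V) = (0.2600, 0.2800, 0.4600).
H(U,V) = 2.8921 bits; H(U) = 1.5610 bits.
H(V|U) = 2.8921 − 1.5610 = 1.331 bits.

1.331 bits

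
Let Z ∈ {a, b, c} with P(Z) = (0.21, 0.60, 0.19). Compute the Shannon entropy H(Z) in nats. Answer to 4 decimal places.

H(Z) = −Σ p·ln p.
  −(0.21)·ln(0.21) = 0.32774
  −(0.60)·ln(0.60) = 0.30650
  −(0.19)·ln(0.19) = 0.31554
Sum: 0.32774 + 0.30650 + 0.31554 = 0.9498 nats.

0.9498 nats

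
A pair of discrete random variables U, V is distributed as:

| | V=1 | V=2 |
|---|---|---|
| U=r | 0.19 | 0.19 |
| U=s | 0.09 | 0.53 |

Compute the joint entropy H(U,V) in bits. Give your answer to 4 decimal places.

1.7086 bits

H(U,V) = −Σ p(x,y)·log₂ p(x,y) over all 4 cells.
  cell (r,1): −0.19·log₂0.19 = 0.45523
  cell (r,2): −0.19·log₂0.19 = 0.45523
  cell (s,1): −0.09·log₂0.09 = 0.31265
  cell (s,2): −0.53·log₂0.53 = 0.48545
Sum = 1.7086 bits.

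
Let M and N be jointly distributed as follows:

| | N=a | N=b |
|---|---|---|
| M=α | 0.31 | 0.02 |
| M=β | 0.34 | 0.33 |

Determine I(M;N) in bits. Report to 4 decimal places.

Marginals: p(M) = (0.3300, 0.6700), p(N) = (0.6500, 0.3500).
I(M;N) = Σ p(x,y)·log₂[p(x,y)/(p(x)p(y))].
  (α,a): 0.31·log₂(1.4452) = 0.16470
  (α,b): 0.02·log₂(0.1732) = -0.05060
  (β,a): 0.34·log₂(0.7807) = -0.12143
  (β,b): 0.33·log₂(1.4072) = 0.16265
Sum = 0.1553 bits.

0.1553 bits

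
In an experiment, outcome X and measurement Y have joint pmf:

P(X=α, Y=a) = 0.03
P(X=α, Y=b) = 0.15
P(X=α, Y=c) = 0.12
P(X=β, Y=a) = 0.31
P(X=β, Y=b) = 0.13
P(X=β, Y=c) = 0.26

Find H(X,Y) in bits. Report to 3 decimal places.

2.341 bits

H(X,Y) = −Σ p(x,y)·log₂ p(x,y) over all 6 cells.
  cell (α,a): −0.03·log₂0.03 = 0.1518
  cell (α,b): −0.15·log₂0.15 = 0.4105
  cell (α,c): −0.12·log₂0.12 = 0.3671
  cell (β,a): −0.31·log₂0.31 = 0.5238
  cell (β,b): −0.13·log₂0.13 = 0.3826
  cell (β,c): −0.26·log₂0.26 = 0.5053
Sum = 2.341 bits.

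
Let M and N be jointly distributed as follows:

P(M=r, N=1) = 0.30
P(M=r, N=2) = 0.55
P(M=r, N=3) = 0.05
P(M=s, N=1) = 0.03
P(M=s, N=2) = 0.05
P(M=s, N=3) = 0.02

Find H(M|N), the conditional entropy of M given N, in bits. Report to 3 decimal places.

0.454 bits

Marginals: p(M) = (0.9000, 0.1000), p(N) = (0.3300, 0.6000, 0.0700).
H(M|N) = Σ p(N) · H(M|N=·).
  N=1: p=0.3300, H(M|N=1) = 0.4395
  N=2: p=0.6000, H(M|N=2) = 0.4138
  N=3: p=0.0700, H(M|N=3) = 0.8631
Weighted sum = 0.454 bits.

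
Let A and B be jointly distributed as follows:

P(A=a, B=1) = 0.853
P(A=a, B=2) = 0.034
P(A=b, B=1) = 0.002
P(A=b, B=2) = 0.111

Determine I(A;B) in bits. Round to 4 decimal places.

Marginals: p(A) = (0.8870, 0.1130), p(B) = (0.8550, 0.1450).
I(A;B) = H(A) + H(B) − H(A,B).
H(A) = 0.5089, H(B) = 0.5972, H(A,B) = 0.7315.
I(A;B) = 0.5089 + 0.5972 − 0.7315 = 0.3746 bits.

0.3746 bits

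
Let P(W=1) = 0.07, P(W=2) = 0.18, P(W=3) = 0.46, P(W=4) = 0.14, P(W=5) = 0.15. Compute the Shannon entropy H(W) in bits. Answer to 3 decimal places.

H(W) = −Σ p·log₂ p.
  −(0.07)·log₂(0.07) = 0.2686
  −(0.18)·log₂(0.18) = 0.4453
  −(0.46)·log₂(0.46) = 0.5153
  −(0.14)·log₂(0.14) = 0.3971
  −(0.15)·log₂(0.15) = 0.4105
Sum: 0.2686 + 0.4453 + 0.5153 + 0.3971 + 0.4105 = 2.037 bits.

2.037 bits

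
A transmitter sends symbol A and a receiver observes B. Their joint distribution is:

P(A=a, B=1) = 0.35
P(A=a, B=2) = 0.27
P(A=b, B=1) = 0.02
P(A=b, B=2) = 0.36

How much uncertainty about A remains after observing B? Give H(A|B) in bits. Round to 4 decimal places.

0.7329 bits

Marginals: p(A) = (0.6200, 0.3800), p(B) = (0.3700, 0.6300).
H(A|B) = Σ p(B) · H(A|B=·).
  B=1: p=0.3700, H(A|B=1) = 0.3034
  B=2: p=0.6300, H(A|B=2) = 0.9852
Weighted sum = 0.7329 bits.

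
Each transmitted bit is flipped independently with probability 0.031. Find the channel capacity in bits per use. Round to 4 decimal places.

Binary symmetric channel: C = 1 − h₂(ε) where h₂ is the binary entropy function.
h₂(0.031) = −0.031·log₂0.031 − 0.969·log₂0.969 = 0.1994.
C = 1 − 0.1994 = 0.8006 bits per channel use.

0.8006 bits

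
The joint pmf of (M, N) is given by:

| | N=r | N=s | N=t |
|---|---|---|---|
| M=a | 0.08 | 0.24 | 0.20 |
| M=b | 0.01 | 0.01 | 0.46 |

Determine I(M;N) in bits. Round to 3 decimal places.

0.309 bits

Marginals: p(M) = (0.5200, 0.4800), p(N) = (0.0900, 0.2500, 0.6600).
I(M;N) = Σ p(x,y)·log₂[p(x,y)/(p(x)p(y))].
  (a,r): 0.08·log₂(1.7094) = 0.0619
  (a,s): 0.24·log₂(1.8462) = 0.2123
  (a,t): 0.20·log₂(0.5828) = -0.1558
  (b,r): 0.01·log₂(0.2315) = -0.0211
  (b,s): 0.01·log₂(0.0833) = -0.0358
  (b,t): 0.46·log₂(1.4520) = 0.2475
Sum = 0.309 bits.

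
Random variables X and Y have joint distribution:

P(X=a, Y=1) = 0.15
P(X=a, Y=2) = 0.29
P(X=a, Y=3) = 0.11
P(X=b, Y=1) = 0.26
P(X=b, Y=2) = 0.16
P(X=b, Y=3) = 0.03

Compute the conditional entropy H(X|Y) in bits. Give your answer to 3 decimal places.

Marginals: p(X) = (0.5500, 0.4500), p(Y) = (0.4100, 0.4500, 0.1400).
H(X|Y) = Σ p(Y) · H(X|Y=·).
  Y=1: p=0.4100, H(X|Y=1) = 0.9474
  Y=2: p=0.4500, H(X|Y=2) = 0.9389
  Y=3: p=0.1400, H(X|Y=3) = 0.7496
Weighted sum = 0.916 bits.

0.916 bits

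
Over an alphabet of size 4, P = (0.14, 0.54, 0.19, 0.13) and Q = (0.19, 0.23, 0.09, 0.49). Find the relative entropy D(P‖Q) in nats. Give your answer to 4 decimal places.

D(P‖Q) = Σ p·ln(p/q).
  0.14·ln(0.14/0.19) = -0.04275
  0.54·ln(0.54/0.23) = 0.46088
  0.19·ln(0.19/0.09) = 0.14197
  0.13·ln(0.13/0.49) = -0.17249
D(P‖Q) = 0.3876 nats.

0.3876 nats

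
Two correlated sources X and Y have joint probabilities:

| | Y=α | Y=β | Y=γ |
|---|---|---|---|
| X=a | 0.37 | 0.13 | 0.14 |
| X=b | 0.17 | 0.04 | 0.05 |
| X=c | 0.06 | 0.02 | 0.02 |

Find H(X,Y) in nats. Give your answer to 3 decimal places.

1.813 nats

H(X,Y) = −Σ p(x,y)·ln p(x,y) over all 9 cells.
  cell (a,α): −0.37·ln0.37 = 0.3679
  cell (a,β): −0.13·ln0.13 = 0.2652
  cell (a,γ): −0.14·ln0.14 = 0.2753
  cell (b,α): −0.17·ln0.17 = 0.3012
  cell (b,β): −0.04·ln0.04 = 0.1288
  cell (b,γ): −0.05·ln0.05 = 0.1498
  cell (c,α): −0.06·ln0.06 = 0.1688
  cell (c,β): −0.02·ln0.02 = 0.0782
  cell (c,γ): −0.02·ln0.02 = 0.0782
Sum = 1.813 nats.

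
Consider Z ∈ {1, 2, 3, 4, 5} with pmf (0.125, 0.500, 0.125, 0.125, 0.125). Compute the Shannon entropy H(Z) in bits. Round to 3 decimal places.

H(Z) = −Σ p·log₂ p.
  −(0.125)·log₂(0.125) = 0.3750
  −(0.500)·log₂(0.500) = 0.5000
  −(0.125)·log₂(0.125) = 0.3750
  −(0.125)·log₂(0.125) = 0.3750
  −(0.125)·log₂(0.125) = 0.3750
Sum: 0.3750 + 0.5000 + 0.3750 + 0.3750 + 0.3750 = 2.000 bits.

2.000 bits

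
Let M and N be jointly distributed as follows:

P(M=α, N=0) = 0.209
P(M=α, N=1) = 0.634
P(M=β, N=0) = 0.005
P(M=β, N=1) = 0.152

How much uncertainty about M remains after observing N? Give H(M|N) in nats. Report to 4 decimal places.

Chain rule: H(M|N) = H(M,N) − H(N).
Marginals: p(M) = (0.8430, 0.1570), p(N) = (0.2140, 0.7860).
H(M,N) = 0.9289 nats; H(N) = 0.5192 nats.
H(M|N) = 0.9289 − 0.5192 = 0.4097 nats.

0.4097 nats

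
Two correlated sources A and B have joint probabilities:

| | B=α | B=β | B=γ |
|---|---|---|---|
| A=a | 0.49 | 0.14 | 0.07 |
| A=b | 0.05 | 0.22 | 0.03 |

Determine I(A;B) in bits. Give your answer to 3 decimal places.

0.206 bits

Marginals: p(A) = (0.7000, 0.3000), p(B) = (0.5400, 0.3600, 0.1000).
I(A;B) = Σ p(x,y)·log₂[p(x,y)/(p(x)p(y))].
  (a,α): 0.49·log₂(1.2963) = 0.1835
  (a,β): 0.14·log₂(0.5556) = -0.1187
  (a,γ): 0.07·log₂(1.0000) = 0.0000
  (b,α): 0.05·log₂(0.3086) = -0.0848
  (b,β): 0.22·log₂(2.0370) = 0.2258
  (b,γ): 0.03·log₂(1.0000) = 0.0000
Sum = 0.206 bits.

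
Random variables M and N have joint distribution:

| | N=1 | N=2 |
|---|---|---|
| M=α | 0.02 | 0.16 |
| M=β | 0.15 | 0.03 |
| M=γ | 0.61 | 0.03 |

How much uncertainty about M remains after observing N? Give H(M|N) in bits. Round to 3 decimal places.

0.925 bits

Chain rule: H(M|N) = H(M,N) − H(N).
Marginals: p(M) = (0.1800, 0.1800, 0.6400), p(N) = (0.7800, 0.2200).
H(M,N) = 1.6850 bits; H(N) = 0.7602 bits.
H(M|N) = 1.6850 − 0.7602 = 0.925 bits.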